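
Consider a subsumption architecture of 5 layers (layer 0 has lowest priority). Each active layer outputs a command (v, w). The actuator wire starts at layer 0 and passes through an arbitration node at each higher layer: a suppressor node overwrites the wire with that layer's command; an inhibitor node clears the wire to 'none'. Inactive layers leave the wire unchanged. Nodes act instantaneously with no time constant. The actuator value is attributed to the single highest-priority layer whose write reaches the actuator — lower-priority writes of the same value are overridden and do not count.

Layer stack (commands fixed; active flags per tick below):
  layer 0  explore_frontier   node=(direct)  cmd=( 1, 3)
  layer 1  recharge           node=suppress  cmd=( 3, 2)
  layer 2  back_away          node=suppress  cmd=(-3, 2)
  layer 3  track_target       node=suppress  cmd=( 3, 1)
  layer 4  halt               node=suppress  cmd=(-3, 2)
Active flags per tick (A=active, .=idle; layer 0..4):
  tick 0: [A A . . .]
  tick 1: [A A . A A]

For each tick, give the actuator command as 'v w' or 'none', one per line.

tick 0:
  [0] explore_frontier on; wire := (1, 3)
  [1] recharge on (suppress); wire := (3, 2)
  [2] back_away off; pass (3, 2)
  [3] track_target off; pass (3, 2)
  [4] halt off; pass (3, 2)
  output (3, 2)
tick 1:
  [0] explore_frontier on; wire := (1, 3)
  [1] recharge on (suppress); wire := (3, 2)
  [2] back_away off; pass (3, 2)
  [3] track_target on (suppress); wire := (3, 1)
  [4] halt on (suppress); wire := (-3, 2)
  output (-3, 2)

3 2
-3 2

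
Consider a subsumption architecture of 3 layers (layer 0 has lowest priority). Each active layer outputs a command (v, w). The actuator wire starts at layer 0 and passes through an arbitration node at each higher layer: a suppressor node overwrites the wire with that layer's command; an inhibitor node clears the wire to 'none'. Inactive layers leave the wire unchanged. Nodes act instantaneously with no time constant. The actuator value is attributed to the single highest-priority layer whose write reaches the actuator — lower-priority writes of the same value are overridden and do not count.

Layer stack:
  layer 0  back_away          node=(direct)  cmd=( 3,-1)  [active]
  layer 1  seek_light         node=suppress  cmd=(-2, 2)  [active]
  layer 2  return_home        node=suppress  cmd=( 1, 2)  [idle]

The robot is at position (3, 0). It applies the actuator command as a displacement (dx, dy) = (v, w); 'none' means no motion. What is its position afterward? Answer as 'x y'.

1 2

[0] back_away on; wire := (3, -1)
[1] seek_light on (suppress); wire := (-2, 2)
[2] return_home off; pass (-2, 2)
output (-2, 2)
position: (3, 0) + (-2, 2) = (1, 2)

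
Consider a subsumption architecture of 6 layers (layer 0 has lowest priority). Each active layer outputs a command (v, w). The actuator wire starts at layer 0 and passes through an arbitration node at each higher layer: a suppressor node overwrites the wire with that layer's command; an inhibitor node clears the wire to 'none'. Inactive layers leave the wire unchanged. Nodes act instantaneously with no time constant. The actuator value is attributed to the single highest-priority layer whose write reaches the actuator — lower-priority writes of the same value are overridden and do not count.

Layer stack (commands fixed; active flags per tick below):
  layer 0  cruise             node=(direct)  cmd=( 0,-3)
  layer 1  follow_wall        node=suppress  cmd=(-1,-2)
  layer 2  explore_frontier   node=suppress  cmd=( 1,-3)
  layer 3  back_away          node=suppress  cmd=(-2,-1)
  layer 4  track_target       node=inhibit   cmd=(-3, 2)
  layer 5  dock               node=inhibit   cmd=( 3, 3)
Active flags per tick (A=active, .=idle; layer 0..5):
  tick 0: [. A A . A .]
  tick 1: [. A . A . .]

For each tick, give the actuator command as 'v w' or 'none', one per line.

none
-2 -1

tick 0:
  L0 cruise: idle → wire = none
  L1 follow_wall: active, suppressor → wire = (-1, -2)
  L2 explore_frontier: active, suppressor → wire = (1, -3)
  L3 back_away: idle → wire stays (1, -3)
  L4 track_target: active, inhibitor → wire = none
  L5 dock: idle → wire stays none
  actuator = none
tick 1:
  L0 cruise: idle → wire = none
  L1 follow_wall: active, suppressor → wire = (-1, -2)
  L2 explore_frontier: idle → wire stays (-1, -2)
  L3 back_away: active, suppressor → wire = (-2, -1)
  L4 track_target: idle → wire stays (-2, -1)
  L5 dock: idle → wire stays (-2, -1)
  actuator = (-2, -1)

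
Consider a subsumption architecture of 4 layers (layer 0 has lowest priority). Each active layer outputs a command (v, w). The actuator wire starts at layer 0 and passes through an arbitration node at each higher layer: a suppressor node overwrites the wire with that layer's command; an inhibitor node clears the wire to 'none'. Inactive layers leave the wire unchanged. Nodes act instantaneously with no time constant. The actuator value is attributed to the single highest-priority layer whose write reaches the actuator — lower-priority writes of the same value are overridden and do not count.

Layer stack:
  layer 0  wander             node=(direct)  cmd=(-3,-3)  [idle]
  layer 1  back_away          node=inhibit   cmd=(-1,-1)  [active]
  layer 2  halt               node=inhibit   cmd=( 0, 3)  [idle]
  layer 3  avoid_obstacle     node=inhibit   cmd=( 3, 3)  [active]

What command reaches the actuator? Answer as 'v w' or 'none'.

[0] wander off; wire := none
[1] back_away on (inhibit); wire := none
[2] halt off; pass none
[3] avoid_obstacle on (inhibit); wire := none
output none

none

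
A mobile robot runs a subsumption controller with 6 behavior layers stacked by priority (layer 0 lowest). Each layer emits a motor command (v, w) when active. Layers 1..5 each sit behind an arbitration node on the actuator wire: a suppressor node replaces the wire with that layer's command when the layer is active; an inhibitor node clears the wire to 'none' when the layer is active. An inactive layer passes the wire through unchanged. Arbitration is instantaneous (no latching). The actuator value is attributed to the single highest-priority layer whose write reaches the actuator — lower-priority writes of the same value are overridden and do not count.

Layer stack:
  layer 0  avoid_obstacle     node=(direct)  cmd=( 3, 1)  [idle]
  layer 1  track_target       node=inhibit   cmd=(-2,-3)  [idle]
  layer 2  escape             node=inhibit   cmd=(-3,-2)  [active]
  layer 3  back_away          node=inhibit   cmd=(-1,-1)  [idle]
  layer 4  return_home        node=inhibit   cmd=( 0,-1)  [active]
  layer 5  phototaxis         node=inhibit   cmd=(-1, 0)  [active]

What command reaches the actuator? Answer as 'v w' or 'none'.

none

L0 avoid_obstacle: idle → wire = none
L1 track_target: idle → wire stays none
L2 escape: active, inhibitor → wire = none
L3 back_away: idle → wire stays none
L4 return_home: active, inhibitor → wire = none
L5 phototaxis: active, inhibitor → wire = none
actuator = none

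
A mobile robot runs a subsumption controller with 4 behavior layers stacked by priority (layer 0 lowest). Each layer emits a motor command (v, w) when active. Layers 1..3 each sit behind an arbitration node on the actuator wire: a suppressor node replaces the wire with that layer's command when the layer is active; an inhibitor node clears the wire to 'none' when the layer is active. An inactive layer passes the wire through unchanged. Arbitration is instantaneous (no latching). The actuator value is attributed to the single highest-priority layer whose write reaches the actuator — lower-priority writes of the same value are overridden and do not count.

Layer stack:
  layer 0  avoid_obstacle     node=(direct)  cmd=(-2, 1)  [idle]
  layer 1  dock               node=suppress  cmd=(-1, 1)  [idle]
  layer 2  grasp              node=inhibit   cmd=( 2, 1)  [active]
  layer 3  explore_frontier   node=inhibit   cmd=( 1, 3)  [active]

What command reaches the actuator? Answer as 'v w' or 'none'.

none

L0 avoid_obstacle: idle → wire = none
L1 dock: idle → wire stays none
L2 grasp: active, inhibitor → wire = none
L3 explore_frontier: active, inhibitor → wire = none
actuator = none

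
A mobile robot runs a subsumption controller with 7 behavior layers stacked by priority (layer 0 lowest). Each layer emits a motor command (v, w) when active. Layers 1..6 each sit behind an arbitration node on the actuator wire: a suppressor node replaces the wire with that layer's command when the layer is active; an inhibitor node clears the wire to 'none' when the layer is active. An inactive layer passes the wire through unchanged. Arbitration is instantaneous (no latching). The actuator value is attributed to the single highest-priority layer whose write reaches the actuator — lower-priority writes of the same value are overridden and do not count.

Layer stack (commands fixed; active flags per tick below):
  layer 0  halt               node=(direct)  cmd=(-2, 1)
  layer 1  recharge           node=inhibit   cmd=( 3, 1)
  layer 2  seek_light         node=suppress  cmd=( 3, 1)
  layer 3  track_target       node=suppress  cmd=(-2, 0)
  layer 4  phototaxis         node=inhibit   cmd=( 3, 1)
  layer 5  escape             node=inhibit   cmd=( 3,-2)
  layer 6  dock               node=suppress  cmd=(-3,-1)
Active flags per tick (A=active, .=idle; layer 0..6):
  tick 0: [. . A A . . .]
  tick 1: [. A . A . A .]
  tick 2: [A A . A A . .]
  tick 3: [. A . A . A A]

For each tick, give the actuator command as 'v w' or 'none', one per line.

tick 0:
  [0] halt off; wire := none
  [1] recharge off; pass none
  [2] seek_light on (suppress); wire := (3, 1)
  [3] track_target on (suppress); wire := (-2, 0)
  [4] phototaxis off; pass (-2, 0)
  [5] escape off; pass (-2, 0)
  [6] dock off; pass (-2, 0)
  output (-2, 0)
tick 1:
  [0] halt off; wire := none
  [1] recharge on (inhibit); wire := none
  [2] seek_light off; pass none
  [3] track_target on (suppress); wire := (-2, 0)
  [4] phototaxis off; pass (-2, 0)
  [5] escape on (inhibit); wire := none
  [6] dock off; pass none
  output none
tick 2:
  [0] halt on; wire := (-2, 1)
  [1] recharge on (inhibit); wire := none
  [2] seek_light off; pass none
  [3] track_target on (suppress); wire := (-2, 0)
  [4] phototaxis on (inhibit); wire := none
  [5] escape off; pass none
  [6] dock off; pass none
  output none
tick 3:
  [0] halt off; wire := none
  [1] recharge on (inhibit); wire := none
  [2] seek_light off; pass none
  [3] track_target on (suppress); wire := (-2, 0)
  [4] phototaxis off; pass (-2, 0)
  [5] escape on (inhibit); wire := none
  [6] dock on (suppress); wire := (-3, -1)
  output (-3, -1)

-2 0
none
none
-3 -1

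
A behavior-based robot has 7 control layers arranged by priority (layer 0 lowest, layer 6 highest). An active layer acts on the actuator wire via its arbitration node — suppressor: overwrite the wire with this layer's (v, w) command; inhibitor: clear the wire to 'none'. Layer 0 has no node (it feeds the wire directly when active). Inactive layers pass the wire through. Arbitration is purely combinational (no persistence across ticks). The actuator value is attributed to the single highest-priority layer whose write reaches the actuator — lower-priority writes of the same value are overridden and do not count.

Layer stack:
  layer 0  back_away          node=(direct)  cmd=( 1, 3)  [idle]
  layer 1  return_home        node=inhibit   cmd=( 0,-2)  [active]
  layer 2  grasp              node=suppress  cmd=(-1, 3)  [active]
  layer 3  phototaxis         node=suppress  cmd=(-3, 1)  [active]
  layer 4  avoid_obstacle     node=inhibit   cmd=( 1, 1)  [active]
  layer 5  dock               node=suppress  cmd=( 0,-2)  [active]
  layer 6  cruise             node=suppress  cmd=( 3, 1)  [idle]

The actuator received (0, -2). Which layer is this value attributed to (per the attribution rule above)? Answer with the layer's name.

dock

L0 back_away: idle → wire = none
L1 return_home: active, inhibitor → wire = none
L2 grasp: active, suppressor → wire = (-1, 3)
L3 phototaxis: active, suppressor → wire = (-3, 1)
L4 avoid_obstacle: active, inhibitor → wire = none
L5 dock: active, suppressor → wire = (0, -2)
L6 cruise: idle → wire stays (0, -2)
actuator = (0, -2)
last writer: layer 5 = dock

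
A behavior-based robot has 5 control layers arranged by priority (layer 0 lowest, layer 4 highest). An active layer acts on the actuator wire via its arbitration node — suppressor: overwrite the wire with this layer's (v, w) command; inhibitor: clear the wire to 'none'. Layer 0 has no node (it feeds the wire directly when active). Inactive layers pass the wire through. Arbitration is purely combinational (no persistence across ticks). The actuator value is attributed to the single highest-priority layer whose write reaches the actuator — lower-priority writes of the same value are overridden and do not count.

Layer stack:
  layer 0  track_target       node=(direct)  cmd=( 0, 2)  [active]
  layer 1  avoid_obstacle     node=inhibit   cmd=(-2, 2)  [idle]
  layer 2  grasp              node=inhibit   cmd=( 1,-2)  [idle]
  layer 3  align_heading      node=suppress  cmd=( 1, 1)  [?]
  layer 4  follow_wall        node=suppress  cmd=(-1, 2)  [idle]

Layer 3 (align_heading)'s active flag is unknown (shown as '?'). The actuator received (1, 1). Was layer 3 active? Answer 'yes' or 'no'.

If layer 3 is active=yes:
  actuator would be (1, 1)
If layer 3 is active=no:
  actuator would be (0, 2)
Observed (1, 1), so layer 3 was active.

yes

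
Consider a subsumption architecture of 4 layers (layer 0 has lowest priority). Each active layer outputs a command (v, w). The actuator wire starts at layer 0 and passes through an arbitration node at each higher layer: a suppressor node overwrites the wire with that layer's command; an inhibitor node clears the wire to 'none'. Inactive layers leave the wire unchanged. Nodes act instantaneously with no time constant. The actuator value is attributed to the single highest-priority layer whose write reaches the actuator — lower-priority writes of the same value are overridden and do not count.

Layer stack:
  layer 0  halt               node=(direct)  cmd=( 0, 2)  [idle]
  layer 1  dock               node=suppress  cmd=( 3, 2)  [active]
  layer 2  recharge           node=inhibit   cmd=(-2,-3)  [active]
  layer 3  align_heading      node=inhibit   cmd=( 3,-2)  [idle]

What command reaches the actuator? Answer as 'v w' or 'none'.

layer 0 (halt) idle — none
layer 1 (dock) active — suppresses: (3, 2)
layer 2 (recharge) active — inhibits: none
layer 3 (align_heading) idle — unchanged: none
→ actuator none

none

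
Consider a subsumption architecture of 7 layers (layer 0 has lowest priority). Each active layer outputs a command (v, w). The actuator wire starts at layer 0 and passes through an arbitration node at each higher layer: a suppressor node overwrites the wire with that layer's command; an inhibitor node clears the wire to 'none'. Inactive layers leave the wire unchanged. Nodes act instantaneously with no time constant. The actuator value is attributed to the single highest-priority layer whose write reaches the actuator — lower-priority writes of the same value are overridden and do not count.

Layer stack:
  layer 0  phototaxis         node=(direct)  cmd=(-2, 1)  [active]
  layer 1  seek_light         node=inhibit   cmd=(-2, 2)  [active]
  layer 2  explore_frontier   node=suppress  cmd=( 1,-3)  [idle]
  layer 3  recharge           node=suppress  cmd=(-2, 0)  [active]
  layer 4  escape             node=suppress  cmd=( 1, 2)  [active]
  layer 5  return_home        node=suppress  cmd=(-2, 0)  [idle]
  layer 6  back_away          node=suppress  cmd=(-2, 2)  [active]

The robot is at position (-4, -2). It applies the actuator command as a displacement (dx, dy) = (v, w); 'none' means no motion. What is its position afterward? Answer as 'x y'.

L0 phototaxis: active, feeds wire = (-2, 1)
L1 seek_light: active, inhibitor → wire = none
L2 explore_frontier: idle → wire stays none
L3 recharge: active, suppressor → wire = (-2, 0)
L4 escape: active, suppressor → wire = (1, 2)
L5 return_home: idle → wire stays (1, 2)
L6 back_away: active, suppressor → wire = (-2, 2)
actuator = (-2, 2)
position: (-4, -2) + (-2, 2) = (-6, 0)

-6 0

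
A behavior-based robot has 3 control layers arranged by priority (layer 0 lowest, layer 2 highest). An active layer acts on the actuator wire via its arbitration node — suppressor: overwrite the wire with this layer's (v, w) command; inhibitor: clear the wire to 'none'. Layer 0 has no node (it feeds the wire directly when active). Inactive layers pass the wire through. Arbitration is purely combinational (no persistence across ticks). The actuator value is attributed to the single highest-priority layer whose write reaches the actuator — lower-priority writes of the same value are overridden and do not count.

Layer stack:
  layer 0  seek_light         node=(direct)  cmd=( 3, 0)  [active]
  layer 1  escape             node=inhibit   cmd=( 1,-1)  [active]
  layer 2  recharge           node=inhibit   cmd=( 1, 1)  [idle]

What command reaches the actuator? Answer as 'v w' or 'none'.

layer 0 (seek_light) active — direct: (3, 0)
layer 1 (escape) active — inhibits: none
layer 2 (recharge) idle — unchanged: none
→ actuator none

none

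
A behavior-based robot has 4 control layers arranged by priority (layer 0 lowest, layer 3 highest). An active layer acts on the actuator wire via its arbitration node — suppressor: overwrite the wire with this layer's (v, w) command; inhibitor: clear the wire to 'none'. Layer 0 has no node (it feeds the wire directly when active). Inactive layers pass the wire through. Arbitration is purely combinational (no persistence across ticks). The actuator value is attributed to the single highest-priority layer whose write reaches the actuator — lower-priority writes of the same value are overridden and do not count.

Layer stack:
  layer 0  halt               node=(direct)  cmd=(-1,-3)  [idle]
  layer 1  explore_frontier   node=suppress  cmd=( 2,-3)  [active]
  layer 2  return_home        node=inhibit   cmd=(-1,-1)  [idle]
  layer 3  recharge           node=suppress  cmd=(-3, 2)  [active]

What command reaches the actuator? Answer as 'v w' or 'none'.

L0 halt: idle → wire = none
L1 explore_frontier: active, suppressor → wire = (2, -3)
L2 return_home: idle → wire stays (2, -3)
L3 recharge: active, suppressor → wire = (-3, 2)
actuator = (-3, 2)

-3 2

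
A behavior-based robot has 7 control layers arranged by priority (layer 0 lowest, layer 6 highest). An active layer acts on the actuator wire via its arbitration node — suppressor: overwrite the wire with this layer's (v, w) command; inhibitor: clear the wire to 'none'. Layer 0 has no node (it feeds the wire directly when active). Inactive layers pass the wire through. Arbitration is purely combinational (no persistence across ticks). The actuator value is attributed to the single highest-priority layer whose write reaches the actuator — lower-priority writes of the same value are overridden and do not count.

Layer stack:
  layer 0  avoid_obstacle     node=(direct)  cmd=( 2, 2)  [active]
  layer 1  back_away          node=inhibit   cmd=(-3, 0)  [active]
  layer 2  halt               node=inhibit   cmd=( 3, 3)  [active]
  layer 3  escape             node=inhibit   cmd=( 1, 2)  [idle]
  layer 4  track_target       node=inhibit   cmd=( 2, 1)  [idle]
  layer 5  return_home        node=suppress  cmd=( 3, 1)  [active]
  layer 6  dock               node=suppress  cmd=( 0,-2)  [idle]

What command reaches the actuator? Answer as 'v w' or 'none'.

3 1

layer 0 (avoid_obstacle) active — direct: (2, 2)
layer 1 (back_away) active — inhibits: none
layer 2 (halt) active — inhibits: none
layer 3 (escape) idle — unchanged: none
layer 4 (track_target) idle — unchanged: none
layer 5 (return_home) active — suppresses: (3, 1)
layer 6 (dock) idle — unchanged: (3, 1)
→ actuator (3, 1)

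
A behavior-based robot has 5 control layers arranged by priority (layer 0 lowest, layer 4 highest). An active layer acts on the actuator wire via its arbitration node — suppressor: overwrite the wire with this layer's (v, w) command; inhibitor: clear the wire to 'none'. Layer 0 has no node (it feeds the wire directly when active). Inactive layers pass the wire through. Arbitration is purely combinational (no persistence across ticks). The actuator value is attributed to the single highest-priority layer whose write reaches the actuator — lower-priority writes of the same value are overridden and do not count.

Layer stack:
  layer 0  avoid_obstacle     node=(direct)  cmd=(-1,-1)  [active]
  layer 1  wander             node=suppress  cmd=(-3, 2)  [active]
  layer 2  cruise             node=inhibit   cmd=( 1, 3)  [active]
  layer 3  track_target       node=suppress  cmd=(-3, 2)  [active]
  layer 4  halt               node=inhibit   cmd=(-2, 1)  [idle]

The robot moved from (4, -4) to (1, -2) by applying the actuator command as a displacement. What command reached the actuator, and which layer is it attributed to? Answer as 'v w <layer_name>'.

displacement = (1, -2) − (4, -4) = (-3, 2)
layer 0 (avoid_obstacle) active — direct: (-1, -1)
layer 1 (wander) active — suppresses: (-3, 2)
layer 2 (cruise) active — inhibits: none
layer 3 (track_target) active — suppresses: (-3, 2)
layer 4 (halt) idle — unchanged: (-3, 2)
→ actuator (-3, 2) — from layer 3 (track_target)

-3 2 track_target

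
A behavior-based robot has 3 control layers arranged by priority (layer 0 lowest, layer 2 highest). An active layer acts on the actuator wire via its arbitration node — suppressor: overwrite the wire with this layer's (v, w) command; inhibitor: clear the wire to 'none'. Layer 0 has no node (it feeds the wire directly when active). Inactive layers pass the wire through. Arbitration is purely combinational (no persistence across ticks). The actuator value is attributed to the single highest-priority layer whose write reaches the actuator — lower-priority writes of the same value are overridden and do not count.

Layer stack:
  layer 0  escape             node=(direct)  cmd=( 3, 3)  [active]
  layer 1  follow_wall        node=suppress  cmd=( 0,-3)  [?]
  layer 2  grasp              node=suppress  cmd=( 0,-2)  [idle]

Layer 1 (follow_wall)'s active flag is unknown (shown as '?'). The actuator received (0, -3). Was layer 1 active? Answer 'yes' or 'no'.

yes

If layer 1 is active=yes:
  actuator would be (0, -3)
If layer 1 is active=no:
  actuator would be (3, 3)
Observed (0, -3), so layer 1 was active.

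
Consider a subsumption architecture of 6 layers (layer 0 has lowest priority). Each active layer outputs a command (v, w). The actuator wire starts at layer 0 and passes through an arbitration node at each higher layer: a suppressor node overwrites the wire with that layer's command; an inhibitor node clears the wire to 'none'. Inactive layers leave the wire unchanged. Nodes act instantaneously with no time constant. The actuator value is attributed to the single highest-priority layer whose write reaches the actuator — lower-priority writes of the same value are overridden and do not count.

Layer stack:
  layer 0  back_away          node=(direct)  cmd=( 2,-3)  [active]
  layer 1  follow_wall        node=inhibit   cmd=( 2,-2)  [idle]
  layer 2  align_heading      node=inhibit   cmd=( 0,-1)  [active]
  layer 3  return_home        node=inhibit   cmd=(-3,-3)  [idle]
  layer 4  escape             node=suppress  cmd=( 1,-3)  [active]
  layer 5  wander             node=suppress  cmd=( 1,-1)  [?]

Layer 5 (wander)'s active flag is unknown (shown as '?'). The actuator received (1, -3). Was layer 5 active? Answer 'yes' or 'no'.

no

If layer 5 is active=yes:
  actuator would be (1, -1)
If layer 5 is active=no:
  actuator would be (1, -3)
Observed (1, -3), so layer 5 was idle.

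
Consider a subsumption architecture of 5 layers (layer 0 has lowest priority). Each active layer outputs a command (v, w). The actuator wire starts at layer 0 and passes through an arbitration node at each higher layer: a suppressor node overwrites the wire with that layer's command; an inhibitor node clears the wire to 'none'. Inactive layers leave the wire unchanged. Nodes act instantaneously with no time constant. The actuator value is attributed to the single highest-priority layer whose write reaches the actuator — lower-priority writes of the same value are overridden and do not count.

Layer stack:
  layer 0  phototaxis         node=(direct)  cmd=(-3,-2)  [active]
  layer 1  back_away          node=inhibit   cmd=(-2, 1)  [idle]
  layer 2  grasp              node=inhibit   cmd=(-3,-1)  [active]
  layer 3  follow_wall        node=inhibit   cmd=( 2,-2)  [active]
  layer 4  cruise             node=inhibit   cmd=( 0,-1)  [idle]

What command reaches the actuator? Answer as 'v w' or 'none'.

layer 0 (phototaxis) active — direct: (-3, -2)
layer 1 (back_away) idle — unchanged: (-3, -2)
layer 2 (grasp) active — inhibits: none
layer 3 (follow_wall) active — inhibits: none
layer 4 (cruise) idle — unchanged: none
→ actuator none

none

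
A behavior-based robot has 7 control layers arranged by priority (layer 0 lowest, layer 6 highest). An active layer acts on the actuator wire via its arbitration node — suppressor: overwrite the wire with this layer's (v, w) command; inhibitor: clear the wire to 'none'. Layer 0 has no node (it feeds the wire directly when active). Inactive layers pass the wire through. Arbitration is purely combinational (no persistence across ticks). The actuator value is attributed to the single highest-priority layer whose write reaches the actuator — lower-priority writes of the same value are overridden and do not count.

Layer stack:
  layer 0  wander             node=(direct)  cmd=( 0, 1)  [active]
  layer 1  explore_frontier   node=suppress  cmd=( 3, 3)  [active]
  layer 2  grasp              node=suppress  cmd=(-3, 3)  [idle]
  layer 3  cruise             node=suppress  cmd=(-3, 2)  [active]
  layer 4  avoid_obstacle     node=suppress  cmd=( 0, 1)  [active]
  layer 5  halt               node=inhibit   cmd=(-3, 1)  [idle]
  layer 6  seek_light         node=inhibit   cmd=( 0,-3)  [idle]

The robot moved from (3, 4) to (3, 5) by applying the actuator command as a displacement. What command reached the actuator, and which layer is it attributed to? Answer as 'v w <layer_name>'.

displacement = (3, 5) − (3, 4) = (0, 1)
[0] wander on; wire := (0, 1)
[1] explore_frontier on (suppress); wire := (3, 3)
[2] grasp off; pass (3, 3)
[3] cruise on (suppress); wire := (-3, 2)
[4] avoid_obstacle on (suppress); wire := (0, 1)
[5] halt off; pass (0, 1)
[6] seek_light off; pass (0, 1)
output (0, 1) — from layer 4 (avoid_obstacle)

0 1 avoid_obstacle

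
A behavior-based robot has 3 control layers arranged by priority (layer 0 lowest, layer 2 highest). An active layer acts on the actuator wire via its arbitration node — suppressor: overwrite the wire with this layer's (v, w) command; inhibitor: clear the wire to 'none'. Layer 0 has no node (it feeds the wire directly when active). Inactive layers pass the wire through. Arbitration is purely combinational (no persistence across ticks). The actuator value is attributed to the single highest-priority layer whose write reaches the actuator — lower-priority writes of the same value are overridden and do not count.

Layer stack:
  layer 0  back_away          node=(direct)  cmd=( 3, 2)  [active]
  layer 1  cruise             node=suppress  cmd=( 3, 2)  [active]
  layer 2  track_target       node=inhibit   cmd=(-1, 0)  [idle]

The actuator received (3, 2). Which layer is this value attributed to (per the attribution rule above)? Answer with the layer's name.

layer 0 (back_away) active — direct: (3, 2)
layer 1 (cruise) active — suppresses: (3, 2)
layer 2 (track_target) idle — unchanged: (3, 2)
→ actuator (3, 2)
last writer: layer 1 = cruise

cruise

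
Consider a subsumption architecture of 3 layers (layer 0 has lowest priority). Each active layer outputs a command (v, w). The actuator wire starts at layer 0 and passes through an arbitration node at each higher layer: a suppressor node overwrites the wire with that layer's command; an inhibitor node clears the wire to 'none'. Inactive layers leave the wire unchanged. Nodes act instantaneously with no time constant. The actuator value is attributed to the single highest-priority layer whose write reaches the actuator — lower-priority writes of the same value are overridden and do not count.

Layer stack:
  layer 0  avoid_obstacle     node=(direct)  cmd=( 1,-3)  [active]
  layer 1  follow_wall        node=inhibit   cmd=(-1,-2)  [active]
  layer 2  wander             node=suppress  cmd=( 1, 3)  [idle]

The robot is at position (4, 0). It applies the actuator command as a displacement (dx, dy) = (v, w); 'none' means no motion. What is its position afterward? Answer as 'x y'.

[0] avoid_obstacle on; wire := (1, -3)
[1] follow_wall on (inhibit); wire := none
[2] wander off; pass none
output none
position: (4, 0) + none = (4, 0)

4 0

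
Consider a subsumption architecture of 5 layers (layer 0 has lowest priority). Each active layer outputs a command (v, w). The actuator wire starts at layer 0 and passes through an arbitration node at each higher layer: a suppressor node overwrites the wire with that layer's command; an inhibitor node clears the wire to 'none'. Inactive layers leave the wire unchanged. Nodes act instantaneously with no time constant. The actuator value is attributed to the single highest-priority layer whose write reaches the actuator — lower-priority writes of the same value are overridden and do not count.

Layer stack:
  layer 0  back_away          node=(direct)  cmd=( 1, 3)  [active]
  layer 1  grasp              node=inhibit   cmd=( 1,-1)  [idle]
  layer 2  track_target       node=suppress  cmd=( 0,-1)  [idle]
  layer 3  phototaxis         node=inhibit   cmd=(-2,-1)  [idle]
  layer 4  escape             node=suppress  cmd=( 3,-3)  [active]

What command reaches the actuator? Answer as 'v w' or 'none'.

L0 back_away: active, feeds wire = (1, 3)
L1 grasp: idle → wire stays (1, 3)
L2 track_target: idle → wire stays (1, 3)
L3 phototaxis: idle → wire stays (1, 3)
L4 escape: active, suppressor → wire = (3, -3)
actuator = (3, -3)

3 -3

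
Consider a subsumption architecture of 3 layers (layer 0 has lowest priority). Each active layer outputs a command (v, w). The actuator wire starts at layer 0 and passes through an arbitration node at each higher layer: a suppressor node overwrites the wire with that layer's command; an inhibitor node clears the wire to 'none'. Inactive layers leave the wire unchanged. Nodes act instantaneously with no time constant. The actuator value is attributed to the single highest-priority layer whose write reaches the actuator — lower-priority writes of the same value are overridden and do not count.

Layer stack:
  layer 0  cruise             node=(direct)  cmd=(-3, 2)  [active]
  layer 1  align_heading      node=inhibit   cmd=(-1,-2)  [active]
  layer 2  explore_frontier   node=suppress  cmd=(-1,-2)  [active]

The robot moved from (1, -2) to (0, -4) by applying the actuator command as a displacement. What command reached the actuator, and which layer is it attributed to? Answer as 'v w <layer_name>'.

-1 -2 explore_frontier

displacement = (0, -4) − (1, -2) = (-1, -2)
L0 cruise: active, feeds wire = (-3, 2)
L1 align_heading: active, inhibitor → wire = none
L2 explore_frontier: active, suppressor → wire = (-1, -2)
actuator = (-1, -2) — from layer 2 (explore_frontier)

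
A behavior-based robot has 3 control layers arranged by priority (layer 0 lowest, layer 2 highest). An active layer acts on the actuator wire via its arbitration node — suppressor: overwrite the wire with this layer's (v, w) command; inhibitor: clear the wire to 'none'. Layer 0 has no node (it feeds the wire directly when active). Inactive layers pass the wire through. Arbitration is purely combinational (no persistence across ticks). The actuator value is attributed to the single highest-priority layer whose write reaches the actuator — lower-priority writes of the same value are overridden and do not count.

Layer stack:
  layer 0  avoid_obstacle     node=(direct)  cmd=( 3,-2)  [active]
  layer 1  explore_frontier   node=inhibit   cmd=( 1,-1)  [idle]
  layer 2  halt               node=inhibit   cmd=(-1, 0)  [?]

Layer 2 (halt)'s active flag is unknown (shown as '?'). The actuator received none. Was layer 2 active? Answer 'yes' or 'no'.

yes

If layer 2 is active=yes:
  actuator would be none
If layer 2 is active=no:
  actuator would be (3, -2)
Observed none, so layer 2 was active.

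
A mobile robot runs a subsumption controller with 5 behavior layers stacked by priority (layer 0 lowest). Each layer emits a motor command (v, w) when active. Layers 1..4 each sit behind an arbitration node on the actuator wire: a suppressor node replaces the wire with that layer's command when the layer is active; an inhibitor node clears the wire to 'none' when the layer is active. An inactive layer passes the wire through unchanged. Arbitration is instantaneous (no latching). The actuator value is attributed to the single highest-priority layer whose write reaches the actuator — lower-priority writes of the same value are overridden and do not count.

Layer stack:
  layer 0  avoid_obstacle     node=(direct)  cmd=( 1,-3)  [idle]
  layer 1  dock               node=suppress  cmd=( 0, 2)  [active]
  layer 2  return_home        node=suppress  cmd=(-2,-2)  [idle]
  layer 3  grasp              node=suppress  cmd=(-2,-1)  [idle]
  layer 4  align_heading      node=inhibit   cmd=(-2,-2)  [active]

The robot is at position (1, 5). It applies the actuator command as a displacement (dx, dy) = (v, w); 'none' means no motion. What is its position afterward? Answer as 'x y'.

1 5

layer 0 (avoid_obstacle) idle — none
layer 1 (dock) active — suppresses: (0, 2)
layer 2 (return_home) idle — unchanged: (0, 2)
layer 3 (grasp) idle — unchanged: (0, 2)
layer 4 (align_heading) active — inhibits: none
→ actuator none
position: (1, 5) + none = (1, 5)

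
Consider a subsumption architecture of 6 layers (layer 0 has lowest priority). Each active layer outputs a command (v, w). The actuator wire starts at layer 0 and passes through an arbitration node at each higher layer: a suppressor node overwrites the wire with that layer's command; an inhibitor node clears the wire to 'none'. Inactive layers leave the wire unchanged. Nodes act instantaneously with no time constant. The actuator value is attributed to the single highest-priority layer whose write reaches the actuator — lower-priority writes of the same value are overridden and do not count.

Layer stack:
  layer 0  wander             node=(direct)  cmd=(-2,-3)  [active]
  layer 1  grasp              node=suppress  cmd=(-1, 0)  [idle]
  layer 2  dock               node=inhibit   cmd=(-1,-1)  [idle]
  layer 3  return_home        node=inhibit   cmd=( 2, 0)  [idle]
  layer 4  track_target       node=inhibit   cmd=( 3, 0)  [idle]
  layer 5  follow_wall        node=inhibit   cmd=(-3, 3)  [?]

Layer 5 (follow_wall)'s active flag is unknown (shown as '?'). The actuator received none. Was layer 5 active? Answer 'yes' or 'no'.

If layer 5 is active=yes:
  actuator would be none
If layer 5 is active=no:
  actuator would be (-2, -3)
Observed none, so layer 5 was active.

yes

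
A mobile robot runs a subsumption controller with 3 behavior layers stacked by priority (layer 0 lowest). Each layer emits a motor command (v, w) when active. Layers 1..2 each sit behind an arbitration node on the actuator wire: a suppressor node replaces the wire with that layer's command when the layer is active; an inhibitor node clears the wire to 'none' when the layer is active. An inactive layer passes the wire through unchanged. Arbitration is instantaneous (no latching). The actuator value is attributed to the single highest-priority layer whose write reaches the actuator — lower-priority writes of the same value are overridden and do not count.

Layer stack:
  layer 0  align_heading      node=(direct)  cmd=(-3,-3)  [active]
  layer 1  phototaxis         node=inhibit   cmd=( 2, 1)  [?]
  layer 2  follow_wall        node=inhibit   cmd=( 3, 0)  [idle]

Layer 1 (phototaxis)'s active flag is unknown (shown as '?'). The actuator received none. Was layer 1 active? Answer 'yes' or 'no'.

If layer 1 is active=yes:
  actuator would be none
If layer 1 is active=no:
  actuator would be (-3, -3)
Observed none, so layer 1 was active.

yes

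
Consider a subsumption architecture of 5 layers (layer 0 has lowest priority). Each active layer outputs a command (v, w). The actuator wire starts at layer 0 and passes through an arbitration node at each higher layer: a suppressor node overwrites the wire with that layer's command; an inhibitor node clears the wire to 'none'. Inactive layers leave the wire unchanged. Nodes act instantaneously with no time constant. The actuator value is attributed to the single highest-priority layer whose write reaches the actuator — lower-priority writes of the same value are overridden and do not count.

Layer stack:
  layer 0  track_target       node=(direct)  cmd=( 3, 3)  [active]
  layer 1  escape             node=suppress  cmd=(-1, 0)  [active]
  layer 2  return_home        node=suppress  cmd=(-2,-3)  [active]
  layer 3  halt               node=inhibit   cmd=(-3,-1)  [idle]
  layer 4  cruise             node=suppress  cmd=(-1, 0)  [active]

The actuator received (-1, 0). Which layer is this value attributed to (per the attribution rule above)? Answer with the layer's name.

[0] track_target on; wire := (3, 3)
[1] escape on (suppress); wire := (-1, 0)
[2] return_home on (suppress); wire := (-2, -3)
[3] halt off; pass (-2, -3)
[4] cruise on (suppress); wire := (-1, 0)
output (-1, 0)
last writer: layer 4 = cruise

cruise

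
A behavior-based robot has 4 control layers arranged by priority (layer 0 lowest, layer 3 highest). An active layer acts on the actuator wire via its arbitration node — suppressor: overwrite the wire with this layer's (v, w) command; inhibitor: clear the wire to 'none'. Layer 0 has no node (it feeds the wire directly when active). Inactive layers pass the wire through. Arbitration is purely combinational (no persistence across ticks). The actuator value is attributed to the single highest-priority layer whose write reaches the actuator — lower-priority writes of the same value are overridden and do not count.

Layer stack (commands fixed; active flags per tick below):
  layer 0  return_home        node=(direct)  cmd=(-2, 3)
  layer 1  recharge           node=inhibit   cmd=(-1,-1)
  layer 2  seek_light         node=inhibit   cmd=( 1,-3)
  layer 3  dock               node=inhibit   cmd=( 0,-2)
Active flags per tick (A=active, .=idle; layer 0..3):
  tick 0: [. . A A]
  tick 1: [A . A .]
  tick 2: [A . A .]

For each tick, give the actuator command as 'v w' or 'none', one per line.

tick 0:
  L0 return_home: idle → wire = none
  L1 recharge: idle → wire stays none
  L2 seek_light: active, inhibitor → wire = none
  L3 dock: active, inhibitor → wire = none
  actuator = none
tick 1:
  L0 return_home: active, feeds wire = (-2, 3)
  L1 recharge: idle → wire stays (-2, 3)
  L2 seek_light: active, inhibitor → wire = none
  L3 dock: idle → wire stays none
  actuator = none
tick 2:
  L0 return_home: active, feeds wire = (-2, 3)
  L1 recharge: idle → wire stays (-2, 3)
  L2 seek_light: active, inhibitor → wire = none
  L3 dock: idle → wire stays none
  actuator = none

none
none
none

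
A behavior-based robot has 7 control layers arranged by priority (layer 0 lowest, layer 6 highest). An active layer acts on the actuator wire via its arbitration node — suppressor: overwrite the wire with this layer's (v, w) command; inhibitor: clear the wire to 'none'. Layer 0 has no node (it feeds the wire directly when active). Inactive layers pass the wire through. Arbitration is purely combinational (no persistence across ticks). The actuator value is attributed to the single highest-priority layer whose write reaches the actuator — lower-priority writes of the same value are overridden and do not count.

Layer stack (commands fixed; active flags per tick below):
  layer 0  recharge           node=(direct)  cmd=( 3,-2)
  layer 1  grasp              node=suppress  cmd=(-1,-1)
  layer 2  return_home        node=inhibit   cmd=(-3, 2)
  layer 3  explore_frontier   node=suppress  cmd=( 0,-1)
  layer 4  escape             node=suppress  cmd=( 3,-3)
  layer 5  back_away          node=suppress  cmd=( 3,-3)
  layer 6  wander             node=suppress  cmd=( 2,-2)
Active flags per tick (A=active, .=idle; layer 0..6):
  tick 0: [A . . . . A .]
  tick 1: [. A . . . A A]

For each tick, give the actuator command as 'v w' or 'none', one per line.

3 -3
2 -2

tick 0:
  L0 recharge: active, feeds wire = (3, -2)
  L1 grasp: idle → wire stays (3, -2)
  L2 return_home: idle → wire stays (3, -2)
  L3 explore_frontier: idle → wire stays (3, -2)
  L4 escape: idle → wire stays (3, -2)
  L5 back_away: active, suppressor → wire = (3, -3)
  L6 wander: idle → wire stays (3, -3)
  actuator = (3, -3)
tick 1:
  L0 recharge: idle → wire = none
  L1 grasp: active, suppressor → wire = (-1, -1)
  L2 return_home: idle → wire stays (-1, -1)
  L3 explore_frontier: idle → wire stays (-1, -1)
  L4 escape: idle → wire stays (-1, -1)
  L5 back_away: active, suppressor → wire = (3, -3)
  L6 wander: active, suppressor → wire = (2, -2)
  actuator = (2, -2)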